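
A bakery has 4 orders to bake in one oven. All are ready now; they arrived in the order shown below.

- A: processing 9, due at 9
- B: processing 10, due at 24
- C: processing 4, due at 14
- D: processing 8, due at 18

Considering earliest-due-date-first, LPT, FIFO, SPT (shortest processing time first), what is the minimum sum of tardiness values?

EDD (increasing due date): A C D B.
A: 0→9, due 9, tardiness 0
C: 9→13, due 14, tardiness 0
D: 13→21, due 18, tardiness 3
B: 21→31, due 24, tardiness 7
Sum = 0+0+3+7 = 10.
LPT (decreasing processing time): B A D C.
B: 0→10, due 24, tardiness 0
A: 10→19, due 9, tardiness 10
D: 19→27, due 18, tardiness 9
C: 27→31, due 14, tardiness 17
Sum = 0+10+9+17 = 36.
FIFO (arrival order): A B C D.
A: 0→9, due 9, tardiness 0
B: 9→19, due 24, tardiness 0
C: 19→23, due 14, tardiness 9
D: 23→31, due 18, tardiness 13
Sum = 0+0+9+13 = 22.
SPT (increasing processing time): C D A B.
C: 0→4, due 14, tardiness 0
D: 4→12, due 18, tardiness 0
A: 12→21, due 9, tardiness 12
B: 21→31, due 24, tardiness 7
Sum = 0+0+12+7 = 19.
EDD 10, LPT 36, FIFO 22, SPT 19 → minimum 10.

10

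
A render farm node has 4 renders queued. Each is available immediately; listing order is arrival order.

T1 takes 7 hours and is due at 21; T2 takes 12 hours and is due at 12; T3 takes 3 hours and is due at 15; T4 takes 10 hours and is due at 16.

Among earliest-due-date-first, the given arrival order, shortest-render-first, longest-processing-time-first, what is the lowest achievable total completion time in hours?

65

EDD (increasing due date): T2 T3 T4 T1.
T2: 0→12
T3: 12→15
T4: 15→25
T1: 25→32
Sum = 12+15+25+32 = 84.
FIFO (arrival order): T1 T2 T3 T4.
T1: 0→7
T2: 7→19
T3: 19→22
T4: 22→32
Sum = 7+19+22+32 = 80.
SPT (increasing processing time): T3 T1 T4 T2.
T3: 0→3
T1: 3→10
T4: 10→20
T2: 20→32
Sum = 3+10+20+32 = 65.
LPT (decreasing processing time): T2 T4 T1 T3.
T2: 0→12
T4: 12→22
T1: 22→29
T3: 29→32
Sum = 12+22+29+32 = 95.
EDD 84, FIFO 80, SPT 65, LPT 95 → minimum 65.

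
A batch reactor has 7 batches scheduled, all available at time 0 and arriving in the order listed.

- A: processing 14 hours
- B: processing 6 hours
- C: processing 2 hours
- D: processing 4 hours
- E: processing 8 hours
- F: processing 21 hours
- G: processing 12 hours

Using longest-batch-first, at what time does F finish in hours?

LPT (decreasing processing time): F A G E B D C.
F: 0→21

21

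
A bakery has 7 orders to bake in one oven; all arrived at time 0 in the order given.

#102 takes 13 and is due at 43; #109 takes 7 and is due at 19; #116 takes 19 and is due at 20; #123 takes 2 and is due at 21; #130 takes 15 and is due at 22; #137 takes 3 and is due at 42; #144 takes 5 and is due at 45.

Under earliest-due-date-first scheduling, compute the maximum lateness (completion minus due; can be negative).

EDD (increasing due date): #109 #116 #123 #130 #137 #102 #144.
#109: 0→7, due 19, lateness -12
#116: 7→26, due 20, lateness 6
#123: 26→28, due 21, lateness 7
#130: 28→43, due 22, lateness 21
#137: 43→46, due 42, lateness 4
#102: 46→59, due 43, lateness 16
#144: 59→64, due 45, lateness 19
Maximum = 21.

21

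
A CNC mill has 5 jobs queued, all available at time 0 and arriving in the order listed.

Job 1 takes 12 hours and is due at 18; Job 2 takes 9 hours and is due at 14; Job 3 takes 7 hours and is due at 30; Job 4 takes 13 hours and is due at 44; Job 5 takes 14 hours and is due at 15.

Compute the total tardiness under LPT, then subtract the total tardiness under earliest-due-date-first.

LPT (decreasing processing time): Job 5 Job 4 Job 1 Job 2 Job 3.
Job 5: 0→14, due 15, tardiness 0
Job 4: 14→27, due 44, tardiness 0
Job 1: 27→39, due 18, tardiness 21
Job 2: 39→48, due 14, tardiness 34
Job 3: 48→55, due 30, tardiness 25
Sum = 0+0+21+34+25 = 80.
EDD (increasing due date): Job 2 Job 5 Job 1 Job 3 Job 4.
Job 2: 0→9, due 14, tardiness 0
Job 5: 9→23, due 15, tardiness 8
Job 1: 23→35, due 18, tardiness 17
Job 3: 35→42, due 30, tardiness 12
Job 4: 42→55, due 44, tardiness 11
Sum = 0+8+17+12+11 = 48.
Difference = 80 − 48 = 32.

32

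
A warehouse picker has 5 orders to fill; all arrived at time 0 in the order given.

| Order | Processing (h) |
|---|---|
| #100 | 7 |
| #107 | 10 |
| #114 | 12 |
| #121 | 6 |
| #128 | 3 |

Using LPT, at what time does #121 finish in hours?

35

LPT (decreasing processing time): #114 #107 #100 #121 #128.
#114: 0→12
#107: 12→22
#100: 22→29
#121: 29→35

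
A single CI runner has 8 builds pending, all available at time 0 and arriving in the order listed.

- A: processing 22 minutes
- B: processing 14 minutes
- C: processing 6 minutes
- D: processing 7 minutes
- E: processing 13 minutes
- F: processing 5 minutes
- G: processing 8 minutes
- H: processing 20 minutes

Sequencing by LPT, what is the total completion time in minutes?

LPT (decreasing processing time): A H B E G D C F.
A: 0→22
H: 22→42
B: 42→56
E: 56→69
G: 69→77
D: 77→84
C: 84→90
F: 90→95
Sum = 22+42+56+69+77+84+90+95 = 535.

535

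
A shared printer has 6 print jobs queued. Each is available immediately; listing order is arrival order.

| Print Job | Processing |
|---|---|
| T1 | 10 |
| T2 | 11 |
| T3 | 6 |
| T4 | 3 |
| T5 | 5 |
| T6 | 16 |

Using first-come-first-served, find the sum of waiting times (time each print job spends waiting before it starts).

123

FIFO (arrival order): T1 T2 T3 T4 T5 T6.
T1: waits 0, runs 0→10
T2: waits 10, runs 10→21
T3: waits 21, runs 21→27
T4: waits 27, runs 27→30
T5: waits 30, runs 30→35
T6: waits 35, runs 35→51
Sum = 0+10+21+27+30+35 = 123.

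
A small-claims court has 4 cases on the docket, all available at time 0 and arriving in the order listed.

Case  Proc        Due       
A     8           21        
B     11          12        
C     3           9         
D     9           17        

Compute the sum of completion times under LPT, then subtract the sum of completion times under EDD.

LPT (decreasing processing time): B D A C.
B: 0→11
D: 11→20
A: 20→28
C: 28→31
Sum = 11+20+28+31 = 90.
EDD (increasing due date): C B D A.
C: 0→3
B: 3→14
D: 14→23
A: 23→31
Sum = 3+14+23+31 = 71.
Difference = 90 − 71 = 19.

19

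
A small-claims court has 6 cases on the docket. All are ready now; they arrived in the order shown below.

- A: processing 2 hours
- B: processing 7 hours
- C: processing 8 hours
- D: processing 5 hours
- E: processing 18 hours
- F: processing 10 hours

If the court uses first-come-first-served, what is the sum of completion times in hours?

FIFO (arrival order): A B C D E F.
A: 0→2
B: 2→9
C: 9→17
D: 17→22
E: 22→40
F: 40→50
Sum = 2+9+17+22+40+50 = 140.

140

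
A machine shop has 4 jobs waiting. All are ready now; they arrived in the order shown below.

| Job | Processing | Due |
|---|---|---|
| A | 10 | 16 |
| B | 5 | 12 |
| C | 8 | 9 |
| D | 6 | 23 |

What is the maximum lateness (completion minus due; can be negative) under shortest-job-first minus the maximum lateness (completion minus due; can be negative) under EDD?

SPT (increasing processing time): B D C A.
B: 0→5, due 12, lateness -7
D: 5→11, due 23, lateness -12
C: 11→19, due 9, lateness 10
A: 19→29, due 16, lateness 13
Maximum = 13.
EDD (increasing due date): C B A D.
C: 0→8, due 9, lateness -1
B: 8→13, due 12, lateness 1
A: 13→23, due 16, lateness 7
D: 23→29, due 23, lateness 6
Maximum = 7.
Difference = 13 − 7 = 6.

6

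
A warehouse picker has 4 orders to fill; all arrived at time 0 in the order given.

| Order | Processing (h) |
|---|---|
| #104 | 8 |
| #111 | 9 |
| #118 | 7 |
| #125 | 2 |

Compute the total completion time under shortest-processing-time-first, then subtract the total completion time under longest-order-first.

-22

SPT (increasing processing time): #125 #118 #104 #111.
#125: 0→2
#118: 2→9
#104: 9→17
#111: 17→26
Sum = 2+9+17+26 = 54.
LPT (decreasing processing time): #111 #104 #118 #125.
#111: 0→9
#104: 9→17
#118: 17→24
#125: 24→26
Sum = 9+17+24+26 = 76.
Difference = 54 − 76 = -22.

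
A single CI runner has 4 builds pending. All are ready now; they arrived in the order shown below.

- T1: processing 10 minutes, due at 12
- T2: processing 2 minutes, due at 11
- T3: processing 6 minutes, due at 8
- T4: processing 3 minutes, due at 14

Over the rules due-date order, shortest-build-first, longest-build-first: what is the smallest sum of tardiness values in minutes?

EDD (increasing due date): T3 T2 T1 T4.
T3: 0→6, due 8, tardiness 0
T2: 6→8, due 11, tardiness 0
T1: 8→18, due 12, tardiness 6
T4: 18→21, due 14, tardiness 7
Sum = 0+0+6+7 = 13.
SPT (increasing processing time): T2 T4 T3 T1.
T2: 0→2, due 11, tardiness 0
T4: 2→5, due 14, tardiness 0
T3: 5→11, due 8, tardiness 3
T1: 11→21, due 12, tardiness 9
Sum = 0+0+3+9 = 12.
LPT (decreasing processing time): T1 T3 T4 T2.
T1: 0→10, due 12, tardiness 0
T3: 10→16, due 8, tardiness 8
T4: 16→19, due 14, tardiness 5
T2: 19→21, due 11, tardiness 10
Sum = 0+8+5+10 = 23.
EDD 13, SPT 12, LPT 23 → minimum 12.

12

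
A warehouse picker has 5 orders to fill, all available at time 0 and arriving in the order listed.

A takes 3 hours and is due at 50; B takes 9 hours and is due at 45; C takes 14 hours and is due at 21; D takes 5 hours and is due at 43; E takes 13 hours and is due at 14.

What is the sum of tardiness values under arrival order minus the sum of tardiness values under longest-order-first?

FIFO (arrival order): A B C D E.
A: 0→3, due 50, tardiness 0
B: 3→12, due 45, tardiness 0
C: 12→26, due 21, tardiness 5
D: 26→31, due 43, tardiness 0
E: 31→44, due 14, tardiness 30
Sum = 0+0+5+0+30 = 35.
LPT (decreasing processing time): C E B D A.
C: 0→14, due 21, tardiness 0
E: 14→27, due 14, tardiness 13
B: 27→36, due 45, tardiness 0
D: 36→41, due 43, tardiness 0
A: 41→44, due 50, tardiness 0
Sum = 0+13+0+0+0 = 13.
Difference = 35 − 13 = 22.

22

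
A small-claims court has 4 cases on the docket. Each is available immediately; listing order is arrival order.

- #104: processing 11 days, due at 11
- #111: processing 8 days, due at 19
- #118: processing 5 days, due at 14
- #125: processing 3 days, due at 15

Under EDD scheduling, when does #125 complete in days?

19

EDD (increasing due date): #104 #118 #125 #111.
#104: 0→11
#118: 11→16
#125: 16→19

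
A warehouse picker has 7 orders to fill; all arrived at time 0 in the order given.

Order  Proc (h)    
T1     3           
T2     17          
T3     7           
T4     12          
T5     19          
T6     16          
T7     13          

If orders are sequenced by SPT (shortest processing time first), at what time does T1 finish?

3

SPT (increasing processing time): T1 T3 T4 T7 T6 T2 T5.
T1: 0→3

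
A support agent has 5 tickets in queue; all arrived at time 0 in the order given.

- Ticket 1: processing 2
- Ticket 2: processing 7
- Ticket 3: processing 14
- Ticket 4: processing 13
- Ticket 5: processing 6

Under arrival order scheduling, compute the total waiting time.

FIFO (arrival order): Ticket 1 Ticket 2 Ticket 3 Ticket 4 Ticket 5.
Ticket 1: waits 0, runs 0→2
Ticket 2: waits 2, runs 2→9
Ticket 3: waits 9, runs 9→23
Ticket 4: waits 23, runs 23→36
Ticket 5: waits 36, runs 36→42
Sum = 0+2+9+23+36 = 70.

70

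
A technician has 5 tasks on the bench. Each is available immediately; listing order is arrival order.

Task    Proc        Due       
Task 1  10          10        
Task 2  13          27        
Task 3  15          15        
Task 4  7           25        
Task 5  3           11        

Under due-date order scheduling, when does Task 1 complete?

EDD (increasing due date): Task 1 Task 5 Task 3 Task 4 Task 2.
Task 1: 0→10

10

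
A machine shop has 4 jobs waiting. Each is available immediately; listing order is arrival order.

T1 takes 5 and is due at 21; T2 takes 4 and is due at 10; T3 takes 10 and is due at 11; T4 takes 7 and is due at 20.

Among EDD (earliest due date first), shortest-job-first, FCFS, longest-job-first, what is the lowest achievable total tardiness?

EDD (increasing due date): T2 T3 T4 T1.
T2: 0→4, due 10, tardiness 0
T3: 4→14, due 11, tardiness 3
T4: 14→21, due 20, tardiness 1
T1: 21→26, due 21, tardiness 5
Sum = 0+3+1+5 = 9.
SPT (increasing processing time): T2 T1 T4 T3.
T2: 0→4, due 10, tardiness 0
T1: 4→9, due 21, tardiness 0
T4: 9→16, due 20, tardiness 0
T3: 16→26, due 11, tardiness 15
Sum = 0+0+0+15 = 15.
FIFO (arrival order): T1 T2 T3 T4.
T1: 0→5, due 21, tardiness 0
T2: 5→9, due 10, tardiness 0
T3: 9→19, due 11, tardiness 8
T4: 19→26, due 20, tardiness 6
Sum = 0+0+8+6 = 14.
LPT (decreasing processing time): T3 T4 T1 T2.
T3: 0→10, due 11, tardiness 0
T4: 10→17, due 20, tardiness 0
T1: 17→22, due 21, tardiness 1
T2: 22→26, due 10, tardiness 16
Sum = 0+0+1+16 = 17.
EDD 9, SPT 15, FIFO 14, LPT 17 → minimum 9.

9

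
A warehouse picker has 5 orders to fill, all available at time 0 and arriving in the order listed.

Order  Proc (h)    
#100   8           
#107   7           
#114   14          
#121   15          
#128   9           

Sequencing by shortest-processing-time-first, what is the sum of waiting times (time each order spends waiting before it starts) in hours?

SPT (increasing processing time): #107 #100 #128 #114 #121.
#107: waits 0, runs 0→7
#100: waits 7, runs 7→15
#128: waits 15, runs 15→24
#114: waits 24, runs 24→38
#121: waits 38, runs 38→53
Sum = 0+7+15+24+38 = 84.

84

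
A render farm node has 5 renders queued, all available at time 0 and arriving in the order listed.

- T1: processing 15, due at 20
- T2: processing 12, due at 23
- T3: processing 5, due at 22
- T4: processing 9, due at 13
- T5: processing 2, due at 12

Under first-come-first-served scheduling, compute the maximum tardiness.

FIFO (arrival order): T1 T2 T3 T4 T5.
T1: 0→15, due 20, tardiness 0
T2: 15→27, due 23, tardiness 4
T3: 27→32, due 22, tardiness 10
T4: 32→41, due 13, tardiness 28
T5: 41→43, due 12, tardiness 31
Maximum = 31.

31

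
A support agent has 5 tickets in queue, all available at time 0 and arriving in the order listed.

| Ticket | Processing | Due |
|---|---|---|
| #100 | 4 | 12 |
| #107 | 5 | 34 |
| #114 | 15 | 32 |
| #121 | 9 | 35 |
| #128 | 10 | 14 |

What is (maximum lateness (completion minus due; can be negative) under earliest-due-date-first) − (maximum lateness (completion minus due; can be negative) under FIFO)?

EDD (increasing due date): #100 #128 #114 #107 #121.
#100: 0→4, due 12, lateness -8
#128: 4→14, due 14, lateness 0
#114: 14→29, due 32, lateness -3
#107: 29→34, due 34, lateness 0
#121: 34→43, due 35, lateness 8
Maximum = 8.
FIFO (arrival order): #100 #107 #114 #121 #128.
#100: 0→4, due 12, lateness -8
#107: 4→9, due 34, lateness -25
#114: 9→24, due 32, lateness -8
#121: 24→33, due 35, lateness -2
#128: 33→43, due 14, lateness 29
Maximum = 29.
Difference = 8 − 29 = -21.

-21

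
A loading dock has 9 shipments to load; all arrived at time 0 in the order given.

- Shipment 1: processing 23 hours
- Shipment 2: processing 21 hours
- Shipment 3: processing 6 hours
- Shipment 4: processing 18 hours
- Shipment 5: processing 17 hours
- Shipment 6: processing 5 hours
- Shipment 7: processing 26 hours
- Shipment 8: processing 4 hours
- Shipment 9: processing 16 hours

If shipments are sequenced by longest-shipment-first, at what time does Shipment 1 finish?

LPT (decreasing processing time): Shipment 7 Shipment 1 Shipment 2 Shipment 4 Shipment 5 Shipment 9 Shipment 3 Shipment 6 Shipment 8.
Shipment 7: 0→26
Shipment 1: 26→49

49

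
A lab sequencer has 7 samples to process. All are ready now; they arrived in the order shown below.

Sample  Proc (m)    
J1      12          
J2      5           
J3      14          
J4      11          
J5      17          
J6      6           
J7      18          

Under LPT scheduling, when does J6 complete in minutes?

LPT (decreasing processing time): J7 J5 J3 J1 J4 J6 J2.
J7: 0→18
J5: 18→35
J3: 35→49
J1: 49→61
J4: 61→72
J6: 72→78

78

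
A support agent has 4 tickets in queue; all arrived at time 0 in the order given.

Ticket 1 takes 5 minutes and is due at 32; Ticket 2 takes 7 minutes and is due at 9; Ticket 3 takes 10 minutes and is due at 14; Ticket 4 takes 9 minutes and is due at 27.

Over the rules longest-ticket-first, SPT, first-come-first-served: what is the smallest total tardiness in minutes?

15

LPT (decreasing processing time): Ticket 3 Ticket 4 Ticket 2 Ticket 1.
Ticket 3: 0→10, due 14, tardiness 0
Ticket 4: 10→19, due 27, tardiness 0
Ticket 2: 19→26, due 9, tardiness 17
Ticket 1: 26→31, due 32, tardiness 0
Sum = 0+0+17+0 = 17.
SPT (increasing processing time): Ticket 1 Ticket 2 Ticket 4 Ticket 3.
Ticket 1: 0→5, due 32, tardiness 0
Ticket 2: 5→12, due 9, tardiness 3
Ticket 4: 12→21, due 27, tardiness 0
Ticket 3: 21→31, due 14, tardiness 17
Sum = 0+3+0+17 = 20.
FIFO (arrival order): Ticket 1 Ticket 2 Ticket 3 Ticket 4.
Ticket 1: 0→5, due 32, tardiness 0
Ticket 2: 5→12, due 9, tardiness 3
Ticket 3: 12→22, due 14, tardiness 8
Ticket 4: 22→31, due 27, tardiness 4
Sum = 0+3+8+4 = 15.
LPT 17, SPT 20, FIFO 15 → minimum 15.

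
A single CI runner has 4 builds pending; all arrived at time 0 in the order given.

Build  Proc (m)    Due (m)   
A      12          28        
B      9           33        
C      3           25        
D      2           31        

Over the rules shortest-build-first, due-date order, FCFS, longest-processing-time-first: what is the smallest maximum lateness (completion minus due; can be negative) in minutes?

SPT (increasing processing time): D C B A.
D: 0→2, due 31, lateness -29
C: 2→5, due 25, lateness -20
B: 5→14, due 33, lateness -19
A: 14→26, due 28, lateness -2
Maximum = -2.
EDD (increasing due date): C A D B.
C: 0→3, due 25, lateness -22
A: 3→15, due 28, lateness -13
D: 15→17, due 31, lateness -14
B: 17→26, due 33, lateness -7
Maximum = -7.
FIFO (arrival order): A B C D.
A: 0→12, due 28, lateness -16
B: 12→21, due 33, lateness -12
C: 21→24, due 25, lateness -1
D: 24→26, due 31, lateness -5
Maximum = -1.
LPT (decreasing processing time): A B C D.
A: 0→12, due 28, lateness -16
B: 12→21, due 33, lateness -12
C: 21→24, due 25, lateness -1
D: 24→26, due 31, lateness -5
Maximum = -1.
SPT -2, EDD -7, FIFO -1, LPT -1 → minimum -7.

-7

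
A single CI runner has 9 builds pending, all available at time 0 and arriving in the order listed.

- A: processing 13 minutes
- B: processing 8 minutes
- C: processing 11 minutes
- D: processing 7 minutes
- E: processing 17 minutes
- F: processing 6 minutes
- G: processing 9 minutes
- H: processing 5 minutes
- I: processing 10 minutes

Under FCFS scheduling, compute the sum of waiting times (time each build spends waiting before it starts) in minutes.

FIFO (arrival order): A B C D E F G H I.
A: waits 0, runs 0→13
B: waits 13, runs 13→21
C: waits 21, runs 21→32
D: waits 32, runs 32→39
E: waits 39, runs 39→56
F: waits 56, runs 56→62
G: waits 62, runs 62→71
H: waits 71, runs 71→76
I: waits 76, runs 76→86
Sum = 0+13+21+32+39+56+62+71+76 = 370.

370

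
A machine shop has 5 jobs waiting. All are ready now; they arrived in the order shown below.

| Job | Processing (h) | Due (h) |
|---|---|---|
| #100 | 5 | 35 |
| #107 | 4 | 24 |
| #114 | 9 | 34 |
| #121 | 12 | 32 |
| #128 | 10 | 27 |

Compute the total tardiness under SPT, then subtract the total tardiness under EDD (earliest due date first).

3

SPT (increasing processing time): #107 #100 #114 #128 #121.
#107: 0→4, due 24, tardiness 0
#100: 4→9, due 35, tardiness 0
#114: 9→18, due 34, tardiness 0
#128: 18→28, due 27, tardiness 1
#121: 28→40, due 32, tardiness 8
Sum = 0+0+0+1+8 = 9.
EDD (increasing due date): #107 #128 #121 #114 #100.
#107: 0→4, due 24, tardiness 0
#128: 4→14, due 27, tardiness 0
#121: 14→26, due 32, tardiness 0
#114: 26→35, due 34, tardiness 1
#100: 35→40, due 35, tardiness 5
Sum = 0+0+0+1+5 = 6.
Difference = 9 − 6 = 3.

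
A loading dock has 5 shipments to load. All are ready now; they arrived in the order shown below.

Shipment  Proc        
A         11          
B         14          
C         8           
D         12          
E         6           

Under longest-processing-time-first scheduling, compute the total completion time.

173

LPT (decreasing processing time): B D A C E.
B: 0→14
D: 14→26
A: 26→37
C: 37→45
E: 45→51
Sum = 14+26+37+45+51 = 173.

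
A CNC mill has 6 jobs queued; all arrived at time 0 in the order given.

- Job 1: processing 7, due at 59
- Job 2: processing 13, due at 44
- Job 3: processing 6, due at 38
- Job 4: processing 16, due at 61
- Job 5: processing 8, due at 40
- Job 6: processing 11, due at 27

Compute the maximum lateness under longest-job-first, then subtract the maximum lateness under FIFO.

LPT (decreasing processing time): Job 4 Job 2 Job 6 Job 5 Job 1 Job 3.
Job 4: 0→16, due 61, lateness -45
Job 2: 16→29, due 44, lateness -15
Job 6: 29→40, due 27, lateness 13
Job 5: 40→48, due 40, lateness 8
Job 1: 48→55, due 59, lateness -4
Job 3: 55→61, due 38, lateness 23
Maximum = 23.
FIFO (arrival order): Job 1 Job 2 Job 3 Job 4 Job 5 Job 6.
Job 1: 0→7, due 59, lateness -52
Job 2: 7→20, due 44, lateness -24
Job 3: 20→26, due 38, lateness -12
Job 4: 26→42, due 61, lateness -19
Job 5: 42→50, due 40, lateness 10
Job 6: 50→61, due 27, lateness 34
Maximum = 34.
Difference = 23 − 34 = -11.

-11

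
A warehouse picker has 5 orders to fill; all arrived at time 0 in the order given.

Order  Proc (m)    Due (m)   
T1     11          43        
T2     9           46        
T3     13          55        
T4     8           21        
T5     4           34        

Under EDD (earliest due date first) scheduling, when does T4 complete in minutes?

EDD (increasing due date): T4 T5 T1 T2 T3.
T4: 0→8

8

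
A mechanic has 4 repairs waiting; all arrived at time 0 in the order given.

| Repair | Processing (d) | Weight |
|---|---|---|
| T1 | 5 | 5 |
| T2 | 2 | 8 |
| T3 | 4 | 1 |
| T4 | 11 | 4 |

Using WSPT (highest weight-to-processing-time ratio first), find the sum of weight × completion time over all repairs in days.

145

WSPT (decreasing weight/processing-time ratio): T2 T1 T4 T3.
T2: finishes 2, weight 8, w·C = 16
T1: finishes 7, weight 5, w·C = 35
T4: finishes 18, weight 4, w·C = 72
T3: finishes 22, weight 1, w·C = 22
Sum = 16+35+72+22 = 145.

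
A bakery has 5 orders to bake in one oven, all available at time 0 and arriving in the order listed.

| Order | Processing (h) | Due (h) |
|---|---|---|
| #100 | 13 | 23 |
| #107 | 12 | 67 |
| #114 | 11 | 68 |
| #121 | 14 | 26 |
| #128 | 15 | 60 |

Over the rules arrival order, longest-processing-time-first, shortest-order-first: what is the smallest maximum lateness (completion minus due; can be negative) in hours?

19

FIFO (arrival order): #100 #107 #114 #121 #128.
#100: 0→13, due 23, lateness -10
#107: 13→25, due 67, lateness -42
#114: 25→36, due 68, lateness -32
#121: 36→50, due 26, lateness 24
#128: 50→65, due 60, lateness 5
Maximum = 24.
LPT (decreasing processing time): #128 #121 #100 #107 #114.
#128: 0→15, due 60, lateness -45
#121: 15→29, due 26, lateness 3
#100: 29→42, due 23, lateness 19
#107: 42→54, due 67, lateness -13
#114: 54→65, due 68, lateness -3
Maximum = 19.
SPT (increasing processing time): #114 #107 #100 #121 #128.
#114: 0→11, due 68, lateness -57
#107: 11→23, due 67, lateness -44
#100: 23→36, due 23, lateness 13
#121: 36→50, due 26, lateness 24
#128: 50→65, due 60, lateness 5
Maximum = 24.
FIFO 24, LPT 19, SPT 24 → minimum 19.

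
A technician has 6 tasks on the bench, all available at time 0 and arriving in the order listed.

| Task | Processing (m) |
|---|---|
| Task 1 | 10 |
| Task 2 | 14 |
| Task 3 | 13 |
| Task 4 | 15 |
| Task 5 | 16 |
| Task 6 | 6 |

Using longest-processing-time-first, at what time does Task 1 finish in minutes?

LPT (decreasing processing time): Task 5 Task 4 Task 2 Task 3 Task 1 Task 6.
Task 5: 0→16
Task 4: 16→31
Task 2: 31→45
Task 3: 45→58
Task 1: 58→68

68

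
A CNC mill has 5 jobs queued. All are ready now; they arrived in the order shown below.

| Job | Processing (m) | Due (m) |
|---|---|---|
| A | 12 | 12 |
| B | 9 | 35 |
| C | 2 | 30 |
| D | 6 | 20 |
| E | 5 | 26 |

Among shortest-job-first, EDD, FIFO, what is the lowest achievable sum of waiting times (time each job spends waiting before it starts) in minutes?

44

SPT (increasing processing time): C E D B A.
C: waits 0, runs 0→2
E: waits 2, runs 2→7
D: waits 7, runs 7→13
B: waits 13, runs 13→22
A: waits 22, runs 22→34
Sum = 0+2+7+13+22 = 44.
EDD (increasing due date): A D E C B.
A: waits 0, runs 0→12
D: waits 12, runs 12→18
E: waits 18, runs 18→23
C: waits 23, runs 23→25
B: waits 25, runs 25→34
Sum = 0+12+18+23+25 = 78.
FIFO (arrival order): A B C D E.
A: waits 0, runs 0→12
B: waits 12, runs 12→21
C: waits 21, runs 21→23
D: waits 23, runs 23→29
E: waits 29, runs 29→34
Sum = 0+12+21+23+29 = 85.
SPT 44, EDD 78, FIFO 85 → minimum 44.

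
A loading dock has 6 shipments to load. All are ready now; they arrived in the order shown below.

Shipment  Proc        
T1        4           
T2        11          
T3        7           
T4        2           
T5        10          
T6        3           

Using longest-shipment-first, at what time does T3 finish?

LPT (decreasing processing time): T2 T5 T3 T1 T6 T4.
T2: 0→11
T5: 11→21
T3: 21→28

28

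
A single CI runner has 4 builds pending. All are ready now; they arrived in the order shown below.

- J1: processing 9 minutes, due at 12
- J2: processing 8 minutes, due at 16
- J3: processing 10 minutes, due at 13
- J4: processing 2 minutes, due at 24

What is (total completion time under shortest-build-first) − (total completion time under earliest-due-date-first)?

SPT (increasing processing time): J4 J2 J1 J3.
J4: 0→2
J2: 2→10
J1: 10→19
J3: 19→29
Sum = 2+10+19+29 = 60.
EDD (increasing due date): J1 J3 J2 J4.
J1: 0→9
J3: 9→19
J2: 19→27
J4: 27→29
Sum = 9+19+27+29 = 84.
Difference = 60 − 84 = -24.

-24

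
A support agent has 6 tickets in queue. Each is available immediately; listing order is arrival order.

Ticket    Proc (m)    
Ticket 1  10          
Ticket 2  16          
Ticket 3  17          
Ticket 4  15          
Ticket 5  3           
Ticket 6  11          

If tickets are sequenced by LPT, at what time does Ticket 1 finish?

LPT (decreasing processing time): Ticket 3 Ticket 2 Ticket 4 Ticket 6 Ticket 1 Ticket 5.
Ticket 3: 0→17
Ticket 2: 17→33
Ticket 4: 33→48
Ticket 6: 48→59
Ticket 1: 59→69

69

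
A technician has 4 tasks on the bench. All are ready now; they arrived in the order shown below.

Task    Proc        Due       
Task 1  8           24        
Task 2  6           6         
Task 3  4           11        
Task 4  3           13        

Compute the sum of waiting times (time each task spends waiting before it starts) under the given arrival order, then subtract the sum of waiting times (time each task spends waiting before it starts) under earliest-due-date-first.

11

FIFO (arrival order): Task 1 Task 2 Task 3 Task 4.
Task 1: waits 0, runs 0→8
Task 2: waits 8, runs 8→14
Task 3: waits 14, runs 14→18
Task 4: waits 18, runs 18→21
Sum = 0+8+14+18 = 40.
EDD (increasing due date): Task 2 Task 3 Task 4 Task 1.
Task 2: waits 0, runs 0→6
Task 3: waits 6, runs 6→10
Task 4: waits 10, runs 10→13
Task 1: waits 13, runs 13→21
Sum = 0+6+10+13 = 29.
Difference = 40 − 29 = 11.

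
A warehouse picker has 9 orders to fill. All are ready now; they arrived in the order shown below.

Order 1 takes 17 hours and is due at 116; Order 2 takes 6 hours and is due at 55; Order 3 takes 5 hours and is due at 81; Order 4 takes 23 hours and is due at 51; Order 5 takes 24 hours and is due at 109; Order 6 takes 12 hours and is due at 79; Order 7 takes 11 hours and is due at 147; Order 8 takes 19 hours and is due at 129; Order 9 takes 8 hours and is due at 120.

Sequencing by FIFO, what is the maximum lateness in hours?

8

FIFO (arrival order): Order 1 Order 2 Order 3 Order 4 Order 5 Order 6 Order 7 Order 8 Order 9.
Order 1: 0→17, due 116, lateness -99
Order 2: 17→23, due 55, lateness -32
Order 3: 23→28, due 81, lateness -53
Order 4: 28→51, due 51, lateness 0
Order 5: 51→75, due 109, lateness -34
Order 6: 75→87, due 79, lateness 8
Order 7: 87→98, due 147, lateness -49
Order 8: 98→117, due 129, lateness -12
Order 9: 117→125, due 120, lateness 5
Maximum = 8.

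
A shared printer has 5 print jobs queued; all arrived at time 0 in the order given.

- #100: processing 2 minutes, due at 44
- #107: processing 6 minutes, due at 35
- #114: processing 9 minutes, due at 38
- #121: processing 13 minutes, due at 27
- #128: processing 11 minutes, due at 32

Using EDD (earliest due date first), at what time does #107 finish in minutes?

EDD (increasing due date): #121 #128 #107 #114 #100.
#121: 0→13
#128: 13→24
#107: 24→30

30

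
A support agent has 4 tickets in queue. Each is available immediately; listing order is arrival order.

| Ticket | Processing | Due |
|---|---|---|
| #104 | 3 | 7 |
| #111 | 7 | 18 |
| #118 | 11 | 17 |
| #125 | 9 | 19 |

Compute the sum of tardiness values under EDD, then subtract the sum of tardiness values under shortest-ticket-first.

EDD (increasing due date): #104 #118 #111 #125.
#104: 0→3, due 7, tardiness 0
#118: 3→14, due 17, tardiness 0
#111: 14→21, due 18, tardiness 3
#125: 21→30, due 19, tardiness 11
Sum = 0+0+3+11 = 14.
SPT (increasing processing time): #104 #111 #125 #118.
#104: 0→3, due 7, tardiness 0
#111: 3→10, due 18, tardiness 0
#125: 10→19, due 19, tardiness 0
#118: 19→30, due 17, tardiness 13
Sum = 0+0+0+13 = 13.
Difference = 14 − 13 = 1.

1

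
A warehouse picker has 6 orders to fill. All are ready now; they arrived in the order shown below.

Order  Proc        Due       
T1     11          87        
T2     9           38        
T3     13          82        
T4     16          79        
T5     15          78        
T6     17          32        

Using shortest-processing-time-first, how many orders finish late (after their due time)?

SPT (increasing processing time): T2 T1 T3 T5 T4 T6.
T2: 0→9, due 38, tardiness 0
T1: 9→20, due 87, tardiness 0
T3: 20→33, due 82, tardiness 0
T5: 33→48, due 78, tardiness 0
T4: 48→64, due 79, tardiness 0
T6: 64→81, due 32, tardiness 49
Late orders: 1.

1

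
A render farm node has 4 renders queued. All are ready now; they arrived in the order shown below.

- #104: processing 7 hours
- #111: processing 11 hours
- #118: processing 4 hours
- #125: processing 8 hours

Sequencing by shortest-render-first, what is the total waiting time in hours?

SPT (increasing processing time): #118 #104 #125 #111.
#118: waits 0, runs 0→4
#104: waits 4, runs 4→11
#125: waits 11, runs 11→19
#111: waits 19, runs 19→30
Sum = 0+4+11+19 = 34.

34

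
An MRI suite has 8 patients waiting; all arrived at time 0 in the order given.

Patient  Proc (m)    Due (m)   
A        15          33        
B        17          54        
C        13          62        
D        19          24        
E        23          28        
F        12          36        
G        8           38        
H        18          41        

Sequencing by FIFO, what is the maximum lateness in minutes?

FIFO (arrival order): A B C D E F G H.
A: 0→15, due 33, lateness -18
B: 15→32, due 54, lateness -22
C: 32→45, due 62, lateness -17
D: 45→64, due 24, lateness 40
E: 64→87, due 28, lateness 59
F: 87→99, due 36, lateness 63
G: 99→107, due 38, lateness 69
H: 107→125, due 41, lateness 84
Maximum = 84.

84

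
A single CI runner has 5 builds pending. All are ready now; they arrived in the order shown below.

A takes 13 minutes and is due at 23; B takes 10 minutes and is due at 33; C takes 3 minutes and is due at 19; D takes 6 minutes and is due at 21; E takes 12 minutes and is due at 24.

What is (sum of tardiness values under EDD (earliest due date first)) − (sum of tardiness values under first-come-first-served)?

EDD (increasing due date): C D A E B.
C: 0→3, due 19, tardiness 0
D: 3→9, due 21, tardiness 0
A: 9→22, due 23, tardiness 0
E: 22→34, due 24, tardiness 10
B: 34→44, due 33, tardiness 11
Sum = 0+0+0+10+11 = 21.
FIFO (arrival order): A B C D E.
A: 0→13, due 23, tardiness 0
B: 13→23, due 33, tardiness 0
C: 23→26, due 19, tardiness 7
D: 26→32, due 21, tardiness 11
E: 32→44, due 24, tardiness 20
Sum = 0+0+7+11+20 = 38.
Difference = 21 − 38 = -17.

-17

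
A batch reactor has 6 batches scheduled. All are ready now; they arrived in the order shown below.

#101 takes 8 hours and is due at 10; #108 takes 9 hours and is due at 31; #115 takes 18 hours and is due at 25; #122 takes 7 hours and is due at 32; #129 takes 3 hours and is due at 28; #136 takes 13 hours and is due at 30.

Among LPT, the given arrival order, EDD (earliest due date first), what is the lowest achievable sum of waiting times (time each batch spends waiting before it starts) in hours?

147

LPT (decreasing processing time): #115 #136 #108 #101 #122 #129.
#115: waits 0, runs 0→18
#136: waits 18, runs 18→31
#108: waits 31, runs 31→40
#101: waits 40, runs 40→48
#122: waits 48, runs 48→55
#129: waits 55, runs 55→58
Sum = 0+18+31+40+48+55 = 192.
FIFO (arrival order): #101 #108 #115 #122 #129 #136.
#101: waits 0, runs 0→8
#108: waits 8, runs 8→17
#115: waits 17, runs 17→35
#122: waits 35, runs 35→42
#129: waits 42, runs 42→45
#136: waits 45, runs 45→58
Sum = 0+8+17+35+42+45 = 147.
EDD (increasing due date): #101 #115 #129 #136 #108 #122.
#101: waits 0, runs 0→8
#115: waits 8, runs 8→26
#129: waits 26, runs 26→29
#136: waits 29, runs 29→42
#108: waits 42, runs 42→51
#122: waits 51, runs 51→58
Sum = 0+8+26+29+42+51 = 156.
LPT 192, FIFO 147, EDD 156 → minimum 147.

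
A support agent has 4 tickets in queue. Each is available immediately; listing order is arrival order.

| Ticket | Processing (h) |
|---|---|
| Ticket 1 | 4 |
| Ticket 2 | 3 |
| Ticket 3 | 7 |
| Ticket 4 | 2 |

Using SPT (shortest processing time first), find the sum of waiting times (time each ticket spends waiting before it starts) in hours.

16

SPT (increasing processing time): Ticket 4 Ticket 2 Ticket 1 Ticket 3.
Ticket 4: waits 0, runs 0→2
Ticket 2: waits 2, runs 2→5
Ticket 1: waits 5, runs 5→9
Ticket 3: waits 9, runs 9→16
Sum = 0+2+5+9 = 16.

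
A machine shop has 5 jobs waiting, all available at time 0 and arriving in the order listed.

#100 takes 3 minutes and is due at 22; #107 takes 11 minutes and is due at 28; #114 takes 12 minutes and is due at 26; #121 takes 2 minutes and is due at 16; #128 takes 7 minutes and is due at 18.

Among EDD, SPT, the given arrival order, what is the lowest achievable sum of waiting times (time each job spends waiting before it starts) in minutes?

42

EDD (increasing due date): #121 #128 #100 #114 #107.
#121: waits 0, runs 0→2
#128: waits 2, runs 2→9
#100: waits 9, runs 9→12
#114: waits 12, runs 12→24
#107: waits 24, runs 24→35
Sum = 0+2+9+12+24 = 47.
SPT (increasing processing time): #121 #100 #128 #107 #114.
#121: waits 0, runs 0→2
#100: waits 2, runs 2→5
#128: waits 5, runs 5→12
#107: waits 12, runs 12→23
#114: waits 23, runs 23→35
Sum = 0+2+5+12+23 = 42.
FIFO (arrival order): #100 #107 #114 #121 #128.
#100: waits 0, runs 0→3
#107: waits 3, runs 3→14
#114: waits 14, runs 14→26
#121: waits 26, runs 26→28
#128: waits 28, runs 28→35
Sum = 0+3+14+26+28 = 71.
EDD 47, SPT 42, FIFO 71 → minimum 42.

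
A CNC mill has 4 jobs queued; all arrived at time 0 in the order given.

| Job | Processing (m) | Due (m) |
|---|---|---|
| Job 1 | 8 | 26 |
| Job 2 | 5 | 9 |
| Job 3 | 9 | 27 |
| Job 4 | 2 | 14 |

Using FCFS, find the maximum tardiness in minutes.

FIFO (arrival order): Job 1 Job 2 Job 3 Job 4.
Job 1: 0→8, due 26, tardiness 0
Job 2: 8→13, due 9, tardiness 4
Job 3: 13→22, due 27, tardiness 0
Job 4: 22→24, due 14, tardiness 10
Maximum = 10.

10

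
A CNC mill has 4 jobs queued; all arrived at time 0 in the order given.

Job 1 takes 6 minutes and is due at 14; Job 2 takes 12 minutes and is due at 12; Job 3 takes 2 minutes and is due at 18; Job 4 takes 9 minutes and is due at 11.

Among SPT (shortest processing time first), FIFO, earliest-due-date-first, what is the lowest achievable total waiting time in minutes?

27

SPT (increasing processing time): Job 3 Job 1 Job 4 Job 2.
Job 3: waits 0, runs 0→2
Job 1: waits 2, runs 2→8
Job 4: waits 8, runs 8→17
Job 2: waits 17, runs 17→29
Sum = 0+2+8+17 = 27.
FIFO (arrival order): Job 1 Job 2 Job 3 Job 4.
Job 1: waits 0, runs 0→6
Job 2: waits 6, runs 6→18
Job 3: waits 18, runs 18→20
Job 4: waits 20, runs 20→29
Sum = 0+6+18+20 = 44.
EDD (increasing due date): Job 4 Job 2 Job 1 Job 3.
Job 4: waits 0, runs 0→9
Job 2: waits 9, runs 9→21
Job 1: waits 21, runs 21→27
Job 3: waits 27, runs 27→29
Sum = 0+9+21+27 = 57.
SPT 27, FIFO 44, EDD 57 → minimum 27.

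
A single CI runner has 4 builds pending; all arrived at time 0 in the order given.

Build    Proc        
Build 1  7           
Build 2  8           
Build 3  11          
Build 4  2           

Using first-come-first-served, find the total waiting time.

48

FIFO (arrival order): Build 1 Build 2 Build 3 Build 4.
Build 1: waits 0, runs 0→7
Build 2: waits 7, runs 7→15
Build 3: waits 15, runs 15→26
Build 4: waits 26, runs 26→28
Sum = 0+7+15+26 = 48.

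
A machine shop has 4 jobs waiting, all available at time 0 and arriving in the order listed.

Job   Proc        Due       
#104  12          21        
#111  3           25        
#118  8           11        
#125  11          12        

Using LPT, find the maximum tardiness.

20

LPT (decreasing processing time): #104 #125 #118 #111.
#104: 0→12, due 21, tardiness 0
#125: 12→23, due 12, tardiness 11
#118: 23→31, due 11, tardiness 20
#111: 31→34, due 25, tardiness 9
Maximum = 20.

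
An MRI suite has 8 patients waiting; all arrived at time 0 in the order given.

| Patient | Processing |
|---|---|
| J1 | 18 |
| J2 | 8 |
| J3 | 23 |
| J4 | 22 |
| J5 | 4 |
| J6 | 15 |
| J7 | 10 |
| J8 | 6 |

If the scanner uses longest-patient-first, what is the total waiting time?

LPT (decreasing processing time): J3 J4 J1 J6 J7 J2 J8 J5.
J3: waits 0, runs 0→23
J4: waits 23, runs 23→45
J1: waits 45, runs 45→63
J6: waits 63, runs 63→78
J7: waits 78, runs 78→88
J2: waits 88, runs 88→96
J8: waits 96, runs 96→102
J5: waits 102, runs 102→106
Sum = 0+23+45+63+78+88+96+102 = 495.

495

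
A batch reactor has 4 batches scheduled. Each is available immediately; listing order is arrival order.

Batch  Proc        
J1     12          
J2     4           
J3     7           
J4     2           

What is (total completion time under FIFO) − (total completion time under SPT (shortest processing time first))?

30

FIFO (arrival order): J1 J2 J3 J4.
J1: 0→12
J2: 12→16
J3: 16→23
J4: 23→25
Sum = 12+16+23+25 = 76.
SPT (increasing processing time): J4 J2 J3 J1.
J4: 0→2
J2: 2→6
J3: 6→13
J1: 13→25
Sum = 2+6+13+25 = 46.
Difference = 76 − 46 = 30.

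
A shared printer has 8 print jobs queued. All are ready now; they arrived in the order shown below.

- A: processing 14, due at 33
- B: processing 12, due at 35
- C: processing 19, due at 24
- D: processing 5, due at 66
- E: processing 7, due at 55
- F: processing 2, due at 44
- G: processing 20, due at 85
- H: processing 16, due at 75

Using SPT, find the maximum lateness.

SPT (increasing processing time): F D E B A H C G.
F: 0→2, due 44, lateness -42
D: 2→7, due 66, lateness -59
E: 7→14, due 55, lateness -41
B: 14→26, due 35, lateness -9
A: 26→40, due 33, lateness 7
H: 40→56, due 75, lateness -19
C: 56→75, due 24, lateness 51
G: 75→95, due 85, lateness 10
Maximum = 51.

51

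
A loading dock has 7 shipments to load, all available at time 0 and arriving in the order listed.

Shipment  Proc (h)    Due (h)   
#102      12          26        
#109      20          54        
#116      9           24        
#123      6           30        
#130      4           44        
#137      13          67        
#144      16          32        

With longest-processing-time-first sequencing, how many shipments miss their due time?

5

LPT (decreasing processing time): #109 #144 #137 #102 #116 #123 #130.
#109: 0→20, due 54, tardiness 0
#144: 20→36, due 32, tardiness 4
#137: 36→49, due 67, tardiness 0
#102: 49→61, due 26, tardiness 35
#116: 61→70, due 24, tardiness 46
#123: 70→76, due 30, tardiness 46
#130: 76→80, due 44, tardiness 36
Late shipments: 5.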